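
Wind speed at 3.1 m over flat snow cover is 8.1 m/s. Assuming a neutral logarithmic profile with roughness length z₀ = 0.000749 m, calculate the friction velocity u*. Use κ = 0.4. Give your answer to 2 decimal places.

Log law: V(z) = (u*/κ) · ln(z/z₀) ⇒ u* = κ · V / ln(z/z₀)
u* = 0.4 × 8.1 / ln(3.1/0.000749) = 0.4 × 8.1 / 8.3282
   = 3.2400 / 8.3282 = 0.3890 m/s

u* ≈ 0.39 m/s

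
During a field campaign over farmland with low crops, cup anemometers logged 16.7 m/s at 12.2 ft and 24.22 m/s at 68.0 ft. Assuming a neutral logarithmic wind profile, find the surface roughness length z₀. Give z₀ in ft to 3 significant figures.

Log law: V(z) ∝ ln(z/z₀). With r = V₁/V₂ = 16.7/24.22 = 0.68951,
r · ln(z₂/z₀) = ln(z₁/z₀) ⇒ ln z₀ = (ln z₁ − r·ln z₂)/(1 − r)
ln z₀ = (2.50144 − 0.68951×4.21951) / 0.31049 = -1.3140
z₀ = exp(-1.3140) = 0.2688 ft

z₀ ≈ 0.269 ft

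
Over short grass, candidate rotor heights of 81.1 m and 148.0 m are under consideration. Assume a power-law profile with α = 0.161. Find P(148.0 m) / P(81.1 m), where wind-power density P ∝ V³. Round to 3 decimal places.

1.337

Speed ratio: V_B/V_A = (z_B/z_A)^α = (148.0/81.1)^0.161 = (1.8249)^0.161 = 1.10169
Power-density ratio: P_B/P_A = (V_B/V_A)³ = (1.10169)³ = 1.33715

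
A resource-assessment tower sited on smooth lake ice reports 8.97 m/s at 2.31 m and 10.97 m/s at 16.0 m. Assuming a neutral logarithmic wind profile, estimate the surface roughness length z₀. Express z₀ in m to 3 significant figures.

Log law: V(z) ∝ ln(z/z₀). With r = V₁/V₂ = 8.97/10.97 = 0.81768,
r · ln(z₂/z₀) = ln(z₁/z₀) ⇒ ln z₀ = (ln z₁ − r·ln z₂)/(1 − r)
ln z₀ = (0.83725 − 0.81768×2.77259) / 0.18232 = -7.8428
z₀ = exp(-7.8428) = 0.0003926 m

z₀ ≈ 0.000393 m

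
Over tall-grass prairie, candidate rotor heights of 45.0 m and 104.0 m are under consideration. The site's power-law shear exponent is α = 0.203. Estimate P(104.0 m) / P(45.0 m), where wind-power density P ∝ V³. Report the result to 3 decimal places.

1.666

Speed ratio: V_B/V_A = (z_B/z_A)^α = (104.0/45.0)^0.203 = (2.3111)^0.203 = 1.18537
Power-density ratio: P_B/P_A = (V_B/V_A)³ = (1.18537)³ = 1.66559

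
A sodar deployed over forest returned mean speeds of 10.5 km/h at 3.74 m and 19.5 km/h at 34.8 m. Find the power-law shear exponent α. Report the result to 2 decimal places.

α ≈ 0.28

Power law: V₂/V₁ = (z₂/z₁)^α ⇒ α = ln(V₂/V₁) / ln(z₂/z₁)
α = ln(19.5/10.5) / ln(34.8/3.74) = ln(1.8571) / ln(9.3048)
  = 0.61904 / 2.23053 = 0.27753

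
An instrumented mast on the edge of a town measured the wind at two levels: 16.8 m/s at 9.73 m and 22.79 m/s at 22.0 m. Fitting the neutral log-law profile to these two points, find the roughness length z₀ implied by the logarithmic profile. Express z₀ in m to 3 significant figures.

z₀ ≈ 0.987 m

Log law: V(z) ∝ ln(z/z₀). With r = V₁/V₂ = 16.8/22.79 = 0.73717,
r · ln(z₂/z₀) = ln(z₁/z₀) ⇒ ln z₀ = (ln z₁ − r·ln z₂)/(1 − r)
ln z₀ = (2.27521 − 0.73717×3.09104) / 0.26283 = -0.0129
z₀ = exp(-0.0129) = 0.9872 m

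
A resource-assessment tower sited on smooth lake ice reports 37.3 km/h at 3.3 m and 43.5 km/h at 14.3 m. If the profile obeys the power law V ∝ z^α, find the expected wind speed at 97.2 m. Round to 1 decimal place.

First find α: α = ln(V₂/V₁)/ln(z₂/z₁) = ln(43.5/37.3)/ln(14.3/3.3) = 0.15377/1.46634 = 0.1049
Extrapolate from 14.3 m to 97.2 m: V₃ = 43.5 × (97.2/14.3)^0.1049 = 43.5 × 1.2226 = 53.1829 km/h

53.2 km/h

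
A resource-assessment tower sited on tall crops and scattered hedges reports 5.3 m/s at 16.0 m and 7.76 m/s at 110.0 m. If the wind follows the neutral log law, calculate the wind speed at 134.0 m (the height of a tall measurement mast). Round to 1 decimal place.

Log law: V ∝ ln(z/z₀). From the pair, with r = V₁/V₂ = 0.68299,
ln z₀ = (ln z₁ − r·ln z₂)/(1 − r) = (2.7726 − 0.68299×4.7005)/0.31701 = -1.3810 → z₀ = 0.2513 m
V₃ = V₁ · ln(z₃/z₀)/ln(z₁/z₀) = 5.3 × 6.2788/4.1536 = 8.0118 m/s

8.0 m/s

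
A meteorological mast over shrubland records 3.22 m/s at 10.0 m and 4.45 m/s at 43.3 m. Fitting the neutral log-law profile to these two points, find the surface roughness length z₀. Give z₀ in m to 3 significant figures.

Log law: V(z) ∝ ln(z/z₀). With r = V₁/V₂ = 3.22/4.45 = 0.72360,
r · ln(z₂/z₀) = ln(z₁/z₀) ⇒ ln z₀ = (ln z₁ − r·ln z₂)/(1 − r)
ln z₀ = (2.30259 − 0.72360×3.76815) / 0.27640 = -1.5341
z₀ = exp(-1.5341) = 0.2156 m

z₀ ≈ 0.216 m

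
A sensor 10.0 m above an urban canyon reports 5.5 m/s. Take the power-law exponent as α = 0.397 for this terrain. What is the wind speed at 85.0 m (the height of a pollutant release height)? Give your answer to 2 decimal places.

12.86 m/s

Power-law profile: V₂ = V₁ · (z₂/z₁)^α
V₂ = 5.5 × (85.0/10.0)^0.397 = 5.5 × (8.5000)^0.397
    = 5.5 × 2.3387 = 12.8630 m/s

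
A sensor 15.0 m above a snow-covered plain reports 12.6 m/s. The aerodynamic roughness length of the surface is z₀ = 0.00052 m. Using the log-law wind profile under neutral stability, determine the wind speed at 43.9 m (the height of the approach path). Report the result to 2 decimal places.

13.92 m/s

Log law: V(z) ∝ ln(z/z₀), so V₂/V₁ = ln(z₂/z₀) / ln(z₁/z₀).
ln(43.9/0.00052) = 11.3436, ln(15.0/0.00052) = 10.2697
V₂ = 12.6 × 11.3436/10.2697 = 12.6 × 1.1046 = 13.9175 m/s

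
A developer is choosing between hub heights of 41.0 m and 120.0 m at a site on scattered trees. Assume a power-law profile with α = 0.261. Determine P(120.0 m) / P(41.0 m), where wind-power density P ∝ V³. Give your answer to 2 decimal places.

2.32

Speed ratio: V_B/V_A = (z_B/z_A)^α = (120.0/41.0)^0.261 = (2.9268)^0.261 = 1.32352
Power-density ratio: P_B/P_A = (V_B/V_A)³ = (1.32352)³ = 2.31840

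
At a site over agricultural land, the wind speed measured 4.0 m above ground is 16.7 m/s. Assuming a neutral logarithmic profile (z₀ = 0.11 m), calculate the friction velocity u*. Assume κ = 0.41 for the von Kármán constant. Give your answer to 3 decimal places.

u* ≈ 1.905 m/s

Log law: V(z) = (u*/κ) · ln(z/z₀) ⇒ u* = κ · V / ln(z/z₀)
u* = 0.41 × 16.7 / ln(4.0/0.11) = 0.41 × 16.7 / 3.5936
   = 6.8470 / 3.5936 = 1.9053 m/s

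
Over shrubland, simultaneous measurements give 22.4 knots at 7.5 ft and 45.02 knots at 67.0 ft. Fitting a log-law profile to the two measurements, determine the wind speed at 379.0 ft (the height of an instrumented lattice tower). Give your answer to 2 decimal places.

62.92 knots

Log law: V ∝ ln(z/z₀). From the pair, with r = V₁/V₂ = 0.49756,
ln z₀ = (ln z₁ − r·ln z₂)/(1 − r) = (2.0149 − 0.49756×4.2047)/0.50244 = -0.1536 → z₀ = 0.8576 ft
V₃ = V₁ · ln(z₃/z₀)/ln(z₁/z₀) = 22.4 × 6.0911/2.1685 = 62.9199 knots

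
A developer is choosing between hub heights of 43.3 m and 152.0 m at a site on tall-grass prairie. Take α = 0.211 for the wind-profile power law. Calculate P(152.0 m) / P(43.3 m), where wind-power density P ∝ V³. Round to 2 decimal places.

Speed ratio: V_B/V_A = (z_B/z_A)^α = (152.0/43.3)^0.211 = (3.5104)^0.211 = 1.30338
Power-density ratio: P_B/P_A = (V_B/V_A)³ = (1.30338)³ = 2.21417

2.21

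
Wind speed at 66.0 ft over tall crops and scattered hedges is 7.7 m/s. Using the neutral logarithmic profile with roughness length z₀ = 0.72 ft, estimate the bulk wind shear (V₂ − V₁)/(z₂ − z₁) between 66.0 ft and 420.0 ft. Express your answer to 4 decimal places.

Log law: V₂ = V₁ · ln(z₂/z₀)/ln(z₁/z₀) = 7.7 × 6.3688/4.5182 = 10.8539 m/s
ΔV/Δz = (10.8539 − 7.7)/(420.0 − 66.0) = 3.1539/354.0000 = 0.00891 m/s/ft

0.0089 m/s/ft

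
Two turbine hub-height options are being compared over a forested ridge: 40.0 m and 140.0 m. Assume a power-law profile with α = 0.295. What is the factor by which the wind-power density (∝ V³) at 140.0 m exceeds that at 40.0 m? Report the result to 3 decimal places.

Speed ratio: V_B/V_A = (z_B/z_A)^α = (140.0/40.0)^0.295 = (3.5000)^0.295 = 1.44711
Power-density ratio: P_B/P_A = (V_B/V_A)³ = (1.44711)³ = 3.03040

3.030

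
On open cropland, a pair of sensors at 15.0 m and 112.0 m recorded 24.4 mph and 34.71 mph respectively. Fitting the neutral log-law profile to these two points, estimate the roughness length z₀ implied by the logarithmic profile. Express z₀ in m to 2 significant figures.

z₀ ≈ 0.13 m

Log law: V(z) ∝ ln(z/z₀). With r = V₁/V₂ = 24.4/34.71 = 0.70297,
r · ln(z₂/z₀) = ln(z₁/z₀) ⇒ ln z₀ = (ln z₁ − r·ln z₂)/(1 − r)
ln z₀ = (2.70805 − 0.70297×4.71850) / 0.29703 = -2.0499
z₀ = exp(-2.0499) = 0.1287 m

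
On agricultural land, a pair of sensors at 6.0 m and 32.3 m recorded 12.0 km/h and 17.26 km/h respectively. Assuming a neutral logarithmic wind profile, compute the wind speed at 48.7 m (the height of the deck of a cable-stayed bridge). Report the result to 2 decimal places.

18.54 km/h

Log law: V ∝ ln(z/z₀). From the pair, with r = V₁/V₂ = 0.69525,
ln z₀ = (ln z₁ − r·ln z₂)/(1 − r) = (1.7918 − 0.69525×3.4751)/0.30475 = -2.0485 → z₀ = 0.1289 m
V₃ = V₁ · ln(z₃/z₀)/ln(z₁/z₀) = 12.0 × 5.9342/3.8402 = 18.5431 km/h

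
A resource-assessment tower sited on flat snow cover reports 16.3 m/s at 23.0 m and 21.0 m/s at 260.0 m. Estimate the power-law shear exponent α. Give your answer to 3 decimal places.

α ≈ 0.104

Power law: V₂/V₁ = (z₂/z₁)^α ⇒ α = ln(V₂/V₁) / ln(z₂/z₁)
α = ln(21.0/16.3) / ln(260.0/23.0) = ln(1.2883) / ln(11.3043)
  = 0.25336 / 2.42519 = 0.10447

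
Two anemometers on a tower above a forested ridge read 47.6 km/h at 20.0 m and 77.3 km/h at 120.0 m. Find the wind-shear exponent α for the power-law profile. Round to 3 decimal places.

Power law: V₂/V₁ = (z₂/z₁)^α ⇒ α = ln(V₂/V₁) / ln(z₂/z₁)
α = ln(77.3/47.6) / ln(120.0/20.0) = ln(1.6239) / ln(6.0000)
  = 0.48486 / 1.79176 = 0.27061

α ≈ 0.271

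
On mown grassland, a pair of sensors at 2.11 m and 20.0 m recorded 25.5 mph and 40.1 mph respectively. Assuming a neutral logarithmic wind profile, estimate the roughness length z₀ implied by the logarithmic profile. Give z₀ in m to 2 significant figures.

z₀ ≈ 0.042 m

Log law: V(z) ∝ ln(z/z₀). With r = V₁/V₂ = 25.5/40.1 = 0.63591,
r · ln(z₂/z₀) = ln(z₁/z₀) ⇒ ln z₀ = (ln z₁ − r·ln z₂)/(1 − r)
ln z₀ = (0.74669 − 0.63591×2.99573) / 0.36409 = -3.1814
z₀ = exp(-3.1814) = 0.04153 m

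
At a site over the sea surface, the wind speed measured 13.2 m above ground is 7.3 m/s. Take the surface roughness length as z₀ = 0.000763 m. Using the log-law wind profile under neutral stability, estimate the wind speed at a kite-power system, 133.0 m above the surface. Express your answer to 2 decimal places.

Log law: V(z) ∝ ln(z/z₀), so V₂/V₁ = ln(z₂/z₀) / ln(z₁/z₀).
ln(133.0/0.000763) = 12.0686, ln(13.2/0.000763) = 9.7585
V₂ = 7.3 × 12.0686/9.7585 = 7.3 × 1.2367 = 9.0281 m/s

9.03 m/s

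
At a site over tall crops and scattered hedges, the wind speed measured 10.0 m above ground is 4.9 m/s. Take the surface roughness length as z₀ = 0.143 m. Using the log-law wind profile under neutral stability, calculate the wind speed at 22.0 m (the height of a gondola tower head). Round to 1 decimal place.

Log law: V(z) ∝ ln(z/z₀), so V₂/V₁ = ln(z₂/z₀) / ln(z₁/z₀).
ln(22.0/0.143) = 5.0360, ln(10.0/0.143) = 4.2475
V₂ = 4.9 × 5.0360/4.2475 = 4.9 × 1.1856 = 5.8096 m/s

5.8 m/s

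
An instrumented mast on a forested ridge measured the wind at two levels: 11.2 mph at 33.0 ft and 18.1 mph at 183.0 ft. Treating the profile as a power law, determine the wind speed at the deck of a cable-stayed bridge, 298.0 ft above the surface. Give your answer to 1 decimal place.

First find α: α = ln(V₂/V₁)/ln(z₂/z₁) = ln(18.1/11.2)/ln(183.0/33.0) = 0.48000/1.71298 = 0.2802
Extrapolate from 183.0 ft to 298.0 ft: V₃ = 18.1 × (298.0/183.0)^0.2802 = 18.1 × 1.1464 = 20.7500 mph

20.7 mph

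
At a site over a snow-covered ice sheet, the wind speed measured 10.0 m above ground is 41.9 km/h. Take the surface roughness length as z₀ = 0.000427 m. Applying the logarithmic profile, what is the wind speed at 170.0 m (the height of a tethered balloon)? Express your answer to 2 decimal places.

53.70 km/h

Log law: V(z) ∝ ln(z/z₀), so V₂/V₁ = ln(z₂/z₀) / ln(z₁/z₀).
ln(170.0/0.000427) = 12.8945, ln(10.0/0.000427) = 10.0613
V₂ = 41.9 × 12.8945/10.0613 = 41.9 × 1.2816 = 53.6988 km/h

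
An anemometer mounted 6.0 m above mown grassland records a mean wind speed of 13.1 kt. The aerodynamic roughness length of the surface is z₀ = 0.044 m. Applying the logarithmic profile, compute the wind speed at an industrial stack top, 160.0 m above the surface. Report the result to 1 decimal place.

21.9 kt

Log law: V(z) ∝ ln(z/z₀), so V₂/V₁ = ln(z₂/z₀) / ln(z₁/z₀).
ln(160.0/0.044) = 8.1987, ln(6.0/0.044) = 4.9153
V₂ = 13.1 × 8.1987/4.9153 = 13.1 × 1.6680 = 21.8507 kt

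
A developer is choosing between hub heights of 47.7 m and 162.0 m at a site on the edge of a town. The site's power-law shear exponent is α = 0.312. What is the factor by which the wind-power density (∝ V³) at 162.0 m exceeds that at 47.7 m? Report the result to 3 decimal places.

Speed ratio: V_B/V_A = (z_B/z_A)^α = (162.0/47.7)^0.312 = (3.3962)^0.312 = 1.46444
Power-density ratio: P_B/P_A = (V_B/V_A)³ = (1.46444)³ = 3.14060

3.141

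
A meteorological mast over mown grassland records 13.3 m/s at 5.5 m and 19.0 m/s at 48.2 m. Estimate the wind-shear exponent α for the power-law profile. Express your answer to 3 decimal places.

Power law: V₂/V₁ = (z₂/z₁)^α ⇒ α = ln(V₂/V₁) / ln(z₂/z₁)
α = ln(19.0/13.3) / ln(48.2/5.5) = ln(1.4286) / ln(8.7636)
  = 0.35667 / 2.17061 = 0.16432

α ≈ 0.164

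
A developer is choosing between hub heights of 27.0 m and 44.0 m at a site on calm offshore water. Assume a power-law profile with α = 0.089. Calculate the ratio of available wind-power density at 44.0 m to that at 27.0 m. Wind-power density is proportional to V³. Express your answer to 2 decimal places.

Speed ratio: V_B/V_A = (z_B/z_A)^α = (44.0/27.0)^0.089 = (1.6296)^0.089 = 1.04442
Power-density ratio: P_B/P_A = (V_B/V_A)³ = (1.04442)³ = 1.13927

1.14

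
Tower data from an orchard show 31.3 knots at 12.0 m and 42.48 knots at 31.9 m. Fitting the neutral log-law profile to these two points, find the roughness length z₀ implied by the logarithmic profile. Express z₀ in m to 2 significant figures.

Log law: V(z) ∝ ln(z/z₀). With r = V₁/V₂ = 31.3/42.48 = 0.73682,
r · ln(z₂/z₀) = ln(z₁/z₀) ⇒ ln z₀ = (ln z₁ − r·ln z₂)/(1 − r)
ln z₀ = (2.48491 − 0.73682×3.46261) / 0.26318 = -0.2523
z₀ = exp(-0.2523) = 0.7770 m

z₀ ≈ 0.78 m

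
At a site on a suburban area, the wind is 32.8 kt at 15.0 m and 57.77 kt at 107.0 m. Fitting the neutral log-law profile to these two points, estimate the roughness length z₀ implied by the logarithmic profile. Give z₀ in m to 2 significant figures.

Log law: V(z) ∝ ln(z/z₀). With r = V₁/V₂ = 32.8/57.77 = 0.56777,
r · ln(z₂/z₀) = ln(z₁/z₀) ⇒ ln z₀ = (ln z₁ − r·ln z₂)/(1 − r)
ln z₀ = (2.70805 − 0.56777×4.67283) / 0.43223 = 0.1272
z₀ = exp(0.1272) = 1.136 m

z₀ ≈ 1.1 m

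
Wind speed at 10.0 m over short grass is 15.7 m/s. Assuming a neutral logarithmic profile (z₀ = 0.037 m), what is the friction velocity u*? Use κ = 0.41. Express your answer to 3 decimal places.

Log law: V(z) = (u*/κ) · ln(z/z₀) ⇒ u* = κ · V / ln(z/z₀)
u* = 0.41 × 15.7 / ln(10.0/0.037) = 0.41 × 15.7 / 5.5994
   = 6.4370 / 5.5994 = 1.1496 m/s

u* ≈ 1.150 m/s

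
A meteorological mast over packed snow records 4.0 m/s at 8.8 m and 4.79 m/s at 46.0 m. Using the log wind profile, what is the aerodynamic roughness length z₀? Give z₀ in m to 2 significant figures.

Log law: V(z) ∝ ln(z/z₀). With r = V₁/V₂ = 4.0/4.79 = 0.83507,
r · ln(z₂/z₀) = ln(z₁/z₀) ⇒ ln z₀ = (ln z₁ − r·ln z₂)/(1 − r)
ln z₀ = (2.17475 − 0.83507×3.82864) / 0.16493 = -6.1994
z₀ = exp(-6.1994) = 0.002031 m

z₀ ≈ 0.0020 m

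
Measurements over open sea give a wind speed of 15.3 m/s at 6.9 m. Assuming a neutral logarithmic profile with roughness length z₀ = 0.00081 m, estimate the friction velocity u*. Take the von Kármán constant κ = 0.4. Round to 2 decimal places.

Log law: V(z) = (u*/κ) · ln(z/z₀) ⇒ u* = κ · V / ln(z/z₀)
u* = 0.4 × 15.3 / ln(6.9/0.00081) = 0.4 × 15.3 / 9.0500
   = 6.1200 / 9.0500 = 0.6762 m/s

u* ≈ 0.68 m/s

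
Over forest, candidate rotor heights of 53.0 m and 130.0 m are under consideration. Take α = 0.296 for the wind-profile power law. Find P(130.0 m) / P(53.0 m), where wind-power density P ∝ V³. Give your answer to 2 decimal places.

2.22

Speed ratio: V_B/V_A = (z_B/z_A)^α = (130.0/53.0)^0.296 = (2.4528)^0.296 = 1.30419
Power-density ratio: P_B/P_A = (V_B/V_A)³ = (1.30419)³ = 2.21832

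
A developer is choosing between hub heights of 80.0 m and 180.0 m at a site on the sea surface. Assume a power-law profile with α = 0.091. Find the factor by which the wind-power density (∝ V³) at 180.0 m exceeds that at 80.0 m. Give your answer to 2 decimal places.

Speed ratio: V_B/V_A = (z_B/z_A)^α = (180.0/80.0)^0.091 = (2.2500)^0.091 = 1.07659
Power-density ratio: P_B/P_A = (V_B/V_A)³ = (1.07659)³ = 1.24780

1.25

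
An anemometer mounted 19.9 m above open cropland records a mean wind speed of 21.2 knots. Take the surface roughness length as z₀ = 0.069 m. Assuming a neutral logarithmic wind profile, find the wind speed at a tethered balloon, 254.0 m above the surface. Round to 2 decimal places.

30.73 knots

Log law: V(z) ∝ ln(z/z₀), so V₂/V₁ = ln(z₂/z₀) / ln(z₁/z₀).
ln(254.0/0.069) = 8.2110, ln(19.9/0.069) = 5.6644
V₂ = 21.2 × 8.2110/5.6644 = 21.2 × 1.4496 = 30.7312 knots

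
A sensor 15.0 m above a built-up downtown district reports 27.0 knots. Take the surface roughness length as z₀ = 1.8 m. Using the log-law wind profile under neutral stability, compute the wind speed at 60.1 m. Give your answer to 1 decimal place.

Log law: V(z) ∝ ln(z/z₀), so V₂/V₁ = ln(z₂/z₀) / ln(z₁/z₀).
ln(60.1/1.8) = 3.5082, ln(15.0/1.8) = 2.1203
V₂ = 27.0 × 3.5082/2.1203 = 27.0 × 1.6546 = 44.6746 knots

44.7 knots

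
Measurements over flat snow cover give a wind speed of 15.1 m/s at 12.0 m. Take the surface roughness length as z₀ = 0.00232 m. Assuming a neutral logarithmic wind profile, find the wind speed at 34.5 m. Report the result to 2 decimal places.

16.96 m/s

Log law: V(z) ∝ ln(z/z₀), so V₂/V₁ = ln(z₂/z₀) / ln(z₁/z₀).
ln(34.5/0.00232) = 9.6071, ln(12.0/0.00232) = 8.5511
V₂ = 15.1 × 9.6071/8.5511 = 15.1 × 1.1235 = 16.9648 m/s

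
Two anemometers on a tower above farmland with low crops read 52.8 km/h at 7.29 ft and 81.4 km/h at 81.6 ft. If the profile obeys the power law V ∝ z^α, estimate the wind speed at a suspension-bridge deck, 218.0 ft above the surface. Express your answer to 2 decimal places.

97.08 km/h

First find α: α = ln(V₂/V₁)/ln(z₂/z₁) = ln(81.4/52.8)/ln(81.6/7.29) = 0.43286/2.41533 = 0.1792
Extrapolate from 81.6 ft to 218.0 ft: V₃ = 81.4 × (218.0/81.6)^0.1792 = 81.4 × 1.1926 = 97.0750 km/h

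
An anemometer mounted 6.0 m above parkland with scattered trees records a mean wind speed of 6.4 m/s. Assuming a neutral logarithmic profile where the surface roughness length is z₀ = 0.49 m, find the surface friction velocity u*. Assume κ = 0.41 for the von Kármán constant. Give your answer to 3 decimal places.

u* ≈ 1.047 m/s

Log law: V(z) = (u*/κ) · ln(z/z₀) ⇒ u* = κ · V / ln(z/z₀)
u* = 0.41 × 6.4 / ln(6.0/0.49) = 0.41 × 6.4 / 2.5051
   = 2.6240 / 2.5051 = 1.0475 m/s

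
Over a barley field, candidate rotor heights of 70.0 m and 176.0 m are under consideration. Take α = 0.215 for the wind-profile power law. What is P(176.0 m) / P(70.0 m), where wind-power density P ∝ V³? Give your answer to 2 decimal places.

Speed ratio: V_B/V_A = (z_B/z_A)^α = (176.0/70.0)^0.215 = (2.5143)^0.215 = 1.21924
Power-density ratio: P_B/P_A = (V_B/V_A)³ = (1.21924)³ = 1.81246

1.81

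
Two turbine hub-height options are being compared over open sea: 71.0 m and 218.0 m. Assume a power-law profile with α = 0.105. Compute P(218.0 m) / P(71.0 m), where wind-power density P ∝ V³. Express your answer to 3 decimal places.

Speed ratio: V_B/V_A = (z_B/z_A)^α = (218.0/71.0)^0.105 = (3.0704)^0.105 = 1.12501
Power-density ratio: P_B/P_A = (V_B/V_A)³ = (1.12501)³ = 1.42386

1.424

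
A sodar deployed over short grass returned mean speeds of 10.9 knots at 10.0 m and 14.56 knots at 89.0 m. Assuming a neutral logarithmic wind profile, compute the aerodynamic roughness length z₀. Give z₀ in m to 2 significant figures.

z₀ ≈ 0.015 m

Log law: V(z) ∝ ln(z/z₀). With r = V₁/V₂ = 10.9/14.56 = 0.74863,
r · ln(z₂/z₀) = ln(z₁/z₀) ⇒ ln z₀ = (ln z₁ − r·ln z₂)/(1 − r)
ln z₀ = (2.30259 − 0.74863×4.48864) / 0.25137 = -4.2078
z₀ = exp(-4.2078) = 0.01488 m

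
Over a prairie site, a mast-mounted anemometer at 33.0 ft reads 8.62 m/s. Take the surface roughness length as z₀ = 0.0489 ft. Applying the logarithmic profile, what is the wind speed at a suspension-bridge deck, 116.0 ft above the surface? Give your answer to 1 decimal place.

Log law: V(z) ∝ ln(z/z₀), so V₂/V₁ = ln(z₂/z₀) / ln(z₁/z₀).
ln(116.0/0.0489) = 7.7716, ln(33.0/0.0489) = 6.5145
V₂ = 8.62 × 7.7716/6.5145 = 8.62 × 1.1930 = 10.2834 m/s

10.3 m/s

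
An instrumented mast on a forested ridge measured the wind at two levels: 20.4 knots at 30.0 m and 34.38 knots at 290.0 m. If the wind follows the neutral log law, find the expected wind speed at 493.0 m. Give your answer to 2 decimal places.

Log law: V ∝ ln(z/z₀). From the pair, with r = V₁/V₂ = 0.59337,
ln z₀ = (ln z₁ − r·ln z₂)/(1 − r) = (3.4012 − 0.59337×5.6699)/0.40663 = 0.0907 → z₀ = 1.095 m
V₃ = V₁ · ln(z₃/z₀)/ln(z₁/z₀) = 20.4 × 6.1098/3.3105 = 37.6498 knots

37.65 knots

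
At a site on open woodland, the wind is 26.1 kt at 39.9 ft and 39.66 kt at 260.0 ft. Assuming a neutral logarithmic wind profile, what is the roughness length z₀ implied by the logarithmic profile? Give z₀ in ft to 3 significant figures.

Log law: V(z) ∝ ln(z/z₀). With r = V₁/V₂ = 26.1/39.66 = 0.65809,
r · ln(z₂/z₀) = ln(z₁/z₀) ⇒ ln z₀ = (ln z₁ − r·ln z₂)/(1 − r)
ln z₀ = (3.68638 − 0.65809×5.56068) / 0.34191 = 0.0788
z₀ = exp(0.0788) = 1.082 ft

z₀ ≈ 1.08 ft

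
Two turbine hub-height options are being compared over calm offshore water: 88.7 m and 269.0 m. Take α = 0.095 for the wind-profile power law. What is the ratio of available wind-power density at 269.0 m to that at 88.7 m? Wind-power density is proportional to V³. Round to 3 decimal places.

1.372

Speed ratio: V_B/V_A = (z_B/z_A)^α = (269.0/88.7)^0.095 = (3.0327)^0.095 = 1.11115
Power-density ratio: P_B/P_A = (V_B/V_A)³ = (1.11115)³ = 1.37190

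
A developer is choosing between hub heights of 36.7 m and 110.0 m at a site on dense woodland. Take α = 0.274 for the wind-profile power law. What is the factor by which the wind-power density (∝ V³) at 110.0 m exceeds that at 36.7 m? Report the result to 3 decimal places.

Speed ratio: V_B/V_A = (z_B/z_A)^α = (110.0/36.7)^0.274 = (2.9973)^0.274 = 1.35090
Power-density ratio: P_B/P_A = (V_B/V_A)³ = (1.35090)³ = 2.46530

2.465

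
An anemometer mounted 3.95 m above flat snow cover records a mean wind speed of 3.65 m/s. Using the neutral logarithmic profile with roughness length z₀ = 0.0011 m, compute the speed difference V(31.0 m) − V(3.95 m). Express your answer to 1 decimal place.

0.9 m/s

Log law: V₂ = V₁ · ln(z₂/z₀)/ln(z₁/z₀) = 3.65 × 10.2464/8.1862 = 4.5686 m/s
ΔV = 4.5686 − 3.65 = 0.9186 m/s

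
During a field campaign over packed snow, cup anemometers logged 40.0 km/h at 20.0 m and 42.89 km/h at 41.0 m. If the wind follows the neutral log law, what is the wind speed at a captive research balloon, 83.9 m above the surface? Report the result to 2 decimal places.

45.77 km/h

Log law: V ∝ ln(z/z₀). From the pair, with r = V₁/V₂ = 0.93262,
ln z₀ = (ln z₁ − r·ln z₂)/(1 − r) = (2.9957 − 0.93262×3.7136)/0.06738 = -6.9398 → z₀ = 0.0009685 m
V₃ = V₁ · ln(z₃/z₀)/ln(z₁/z₀) = 40.0 × 11.3694/9.9355 = 45.7728 km/h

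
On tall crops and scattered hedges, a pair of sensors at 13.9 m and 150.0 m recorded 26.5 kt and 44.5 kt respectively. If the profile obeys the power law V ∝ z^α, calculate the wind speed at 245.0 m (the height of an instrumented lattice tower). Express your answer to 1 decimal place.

49.5 kt

First find α: α = ln(V₂/V₁)/ln(z₂/z₁) = ln(44.5/26.5)/ln(150.0/13.9) = 0.51834/2.37875 = 0.2179
Extrapolate from 150.0 m to 245.0 m: V₃ = 44.5 × (245.0/150.0)^0.2179 = 44.5 × 1.1128 = 49.5211 kt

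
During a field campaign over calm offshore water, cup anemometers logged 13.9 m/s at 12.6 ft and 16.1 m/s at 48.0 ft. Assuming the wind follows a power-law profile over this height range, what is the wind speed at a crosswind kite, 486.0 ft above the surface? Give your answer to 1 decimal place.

First find α: α = ln(V₂/V₁)/ln(z₂/z₁) = ln(16.1/13.9)/ln(48.0/12.6) = 0.14693/1.33750 = 0.1099
Extrapolate from 48.0 ft to 486.0 ft: V₃ = 16.1 × (486.0/48.0)^0.1099 = 16.1 × 1.2896 = 20.7622 m/s

20.8 m/s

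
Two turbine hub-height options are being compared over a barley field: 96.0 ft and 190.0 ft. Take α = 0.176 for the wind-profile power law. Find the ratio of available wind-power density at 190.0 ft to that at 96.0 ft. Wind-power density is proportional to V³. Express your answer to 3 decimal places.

Speed ratio: V_B/V_A = (z_B/z_A)^α = (190.0/96.0)^0.176 = (1.9792)^0.176 = 1.12767
Power-density ratio: P_B/P_A = (V_B/V_A)³ = (1.12767)³ = 1.43398

1.434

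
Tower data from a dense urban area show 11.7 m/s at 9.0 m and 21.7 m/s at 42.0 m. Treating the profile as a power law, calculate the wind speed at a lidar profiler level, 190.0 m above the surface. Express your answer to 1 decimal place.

39.7 m/s

First find α: α = ln(V₂/V₁)/ln(z₂/z₁) = ln(21.7/11.7)/ln(42.0/9.0) = 0.61772/1.54045 = 0.4010
Extrapolate from 42.0 m to 190.0 m: V₃ = 21.7 × (190.0/42.0)^0.4010 = 21.7 × 1.8317 = 39.7483 m/s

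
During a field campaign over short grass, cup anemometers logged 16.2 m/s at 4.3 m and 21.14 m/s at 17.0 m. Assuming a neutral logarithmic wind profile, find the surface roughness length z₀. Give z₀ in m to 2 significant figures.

Log law: V(z) ∝ ln(z/z₀). With r = V₁/V₂ = 16.2/21.14 = 0.76632,
r · ln(z₂/z₀) = ln(z₁/z₀) ⇒ ln z₀ = (ln z₁ − r·ln z₂)/(1 − r)
ln z₀ = (1.45862 − 0.76632×2.83321) / 0.23368 = -3.0492
z₀ = exp(-3.0492) = 0.04740 m

z₀ ≈ 0.047 m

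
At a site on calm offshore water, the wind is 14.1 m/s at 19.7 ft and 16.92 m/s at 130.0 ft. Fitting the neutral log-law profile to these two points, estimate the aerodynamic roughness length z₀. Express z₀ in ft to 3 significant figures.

z₀ ≈ 0.00157 ft

Log law: V(z) ∝ ln(z/z₀). With r = V₁/V₂ = 14.1/16.92 = 0.83333,
r · ln(z₂/z₀) = ln(z₁/z₀) ⇒ ln z₀ = (ln z₁ − r·ln z₂)/(1 − r)
ln z₀ = (2.98062 − 0.83333×4.86753) / 0.16667 = -6.4540
z₀ = exp(-6.4540) = 0.001574 ft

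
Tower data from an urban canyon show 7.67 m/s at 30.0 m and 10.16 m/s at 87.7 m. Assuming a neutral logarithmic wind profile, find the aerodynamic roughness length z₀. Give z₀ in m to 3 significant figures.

Log law: V(z) ∝ ln(z/z₀). With r = V₁/V₂ = 7.67/10.16 = 0.75492,
r · ln(z₂/z₀) = ln(z₁/z₀) ⇒ ln z₀ = (ln z₁ − r·ln z₂)/(1 − r)
ln z₀ = (3.40120 − 0.75492×4.47392) / 0.24508 = 0.0969
z₀ = exp(0.0969) = 1.102 m

z₀ ≈ 1.10 m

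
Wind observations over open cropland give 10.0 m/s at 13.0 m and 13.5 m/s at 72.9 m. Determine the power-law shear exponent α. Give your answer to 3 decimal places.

α ≈ 0.174

Power law: V₂/V₁ = (z₂/z₁)^α ⇒ α = ln(V₂/V₁) / ln(z₂/z₁)
α = ln(13.5/10.0) / ln(72.9/13.0) = ln(1.3500) / ln(5.6077)
  = 0.30010 / 1.72414 = 0.17406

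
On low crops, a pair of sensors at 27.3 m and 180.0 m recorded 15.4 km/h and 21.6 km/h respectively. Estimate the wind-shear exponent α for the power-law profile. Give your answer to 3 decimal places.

Power law: V₂/V₁ = (z₂/z₁)^α ⇒ α = ln(V₂/V₁) / ln(z₂/z₁)
α = ln(21.6/15.4) / ln(180.0/27.3) = ln(1.4026) / ln(6.5934)
  = 0.33833 / 1.88607 = 0.17938

α ≈ 0.179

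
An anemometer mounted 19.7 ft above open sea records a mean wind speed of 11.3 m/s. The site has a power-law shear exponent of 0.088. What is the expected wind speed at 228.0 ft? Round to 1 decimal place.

Power-law profile: V₂ = V₁ · (z₂/z₁)^α
V₂ = 11.3 × (228.0/19.7)^0.088 = 11.3 × (11.5736)^0.088
    = 11.3 × 1.2405 = 14.0173 m/s

14.0 m/s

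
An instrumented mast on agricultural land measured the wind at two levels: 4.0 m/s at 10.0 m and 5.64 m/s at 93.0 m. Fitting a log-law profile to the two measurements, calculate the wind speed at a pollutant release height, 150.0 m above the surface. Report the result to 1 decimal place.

6.0 m/s

Log law: V ∝ ln(z/z₀). From the pair, with r = V₁/V₂ = 0.70922,
ln z₀ = (ln z₁ − r·ln z₂)/(1 − r) = (2.3026 − 0.70922×4.5326)/0.29078 = -3.1365 → z₀ = 0.04344 m
V₃ = V₁ · ln(z₃/z₀)/ln(z₁/z₀) = 4.0 × 8.1471/5.4391 = 5.9916 m/s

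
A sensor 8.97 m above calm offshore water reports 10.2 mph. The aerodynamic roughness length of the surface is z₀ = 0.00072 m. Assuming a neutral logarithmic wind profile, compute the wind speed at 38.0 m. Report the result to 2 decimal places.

Log law: V(z) ∝ ln(z/z₀), so V₂/V₁ = ln(z₂/z₀) / ln(z₁/z₀).
ln(38.0/0.00072) = 10.8738, ln(8.97/0.00072) = 9.4301
V₂ = 10.2 × 10.8738/9.4301 = 10.2 × 1.1531 = 11.7616 mph

11.76 mph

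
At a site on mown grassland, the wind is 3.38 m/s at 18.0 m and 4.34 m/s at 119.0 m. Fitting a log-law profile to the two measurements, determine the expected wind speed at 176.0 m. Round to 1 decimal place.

4.5 m/s

Log law: V ∝ ln(z/z₀). From the pair, with r = V₁/V₂ = 0.77880,
ln z₀ = (ln z₁ − r·ln z₂)/(1 − r) = (2.8904 − 0.77880×4.7791)/0.22120 = -3.7596 → z₀ = 0.02329 m
V₃ = V₁ · ln(z₃/z₀)/ln(z₁/z₀) = 3.38 × 8.9301/6.6500 = 4.5389 m/s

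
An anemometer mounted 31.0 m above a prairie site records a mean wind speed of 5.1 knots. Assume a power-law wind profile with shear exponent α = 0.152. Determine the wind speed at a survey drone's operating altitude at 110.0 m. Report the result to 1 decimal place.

6.2 knots

Power-law profile: V₂ = V₁ · (z₂/z₁)^α
V₂ = 5.1 × (110.0/31.0)^0.152 = 5.1 × (3.5484)^0.152
    = 5.1 × 1.2123 = 6.1827 knots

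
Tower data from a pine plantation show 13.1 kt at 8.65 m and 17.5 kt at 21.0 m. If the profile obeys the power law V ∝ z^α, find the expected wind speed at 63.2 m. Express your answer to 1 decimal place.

25.1 kt

First find α: α = ln(V₂/V₁)/ln(z₂/z₁) = ln(17.5/13.1)/ln(21.0/8.65) = 0.28959/0.88696 = 0.3265
Extrapolate from 21.0 m to 63.2 m: V₃ = 17.5 × (63.2/21.0)^0.3265 = 17.5 × 1.4329 = 25.0764 kt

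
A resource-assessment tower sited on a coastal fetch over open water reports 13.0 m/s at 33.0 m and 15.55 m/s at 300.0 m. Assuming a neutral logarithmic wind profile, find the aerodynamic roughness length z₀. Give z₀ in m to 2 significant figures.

Log law: V(z) ∝ ln(z/z₀). With r = V₁/V₂ = 13.0/15.55 = 0.83601,
r · ln(z₂/z₀) = ln(z₁/z₀) ⇒ ln z₀ = (ln z₁ − r·ln z₂)/(1 − r)
ln z₀ = (3.49651 − 0.83601×5.70378) / 0.16399 = -7.7563
z₀ = exp(-7.7563) = 0.0004281 m

z₀ ≈ 0.00043 m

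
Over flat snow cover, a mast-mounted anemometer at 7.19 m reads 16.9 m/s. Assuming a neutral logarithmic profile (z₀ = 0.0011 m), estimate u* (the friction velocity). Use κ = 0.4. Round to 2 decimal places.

u* ≈ 0.77 m/s

Log law: V(z) = (u*/κ) · ln(z/z₀) ⇒ u* = κ · V / ln(z/z₀)
u* = 0.4 × 16.9 / ln(7.19/0.0011) = 0.4 × 16.9 / 8.7851
   = 6.7600 / 8.7851 = 0.7695 m/s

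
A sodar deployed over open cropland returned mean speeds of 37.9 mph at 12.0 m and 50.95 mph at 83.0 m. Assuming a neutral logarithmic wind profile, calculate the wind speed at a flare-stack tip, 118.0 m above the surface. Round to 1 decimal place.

53.3 mph

Log law: V ∝ ln(z/z₀). From the pair, with r = V₁/V₂ = 0.74387,
ln z₀ = (ln z₁ − r·ln z₂)/(1 − r) = (2.4849 − 0.74387×4.4188)/0.25613 = -3.1317 → z₀ = 0.04365 m
V₃ = V₁ · ln(z₃/z₀)/ln(z₁/z₀) = 37.9 × 7.9023/5.6166 = 53.3242 mph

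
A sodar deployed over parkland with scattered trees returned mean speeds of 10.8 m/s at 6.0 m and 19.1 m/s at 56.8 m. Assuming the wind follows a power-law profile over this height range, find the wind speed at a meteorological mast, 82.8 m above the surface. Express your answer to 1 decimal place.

First find α: α = ln(V₂/V₁)/ln(z₂/z₁) = ln(19.1/10.8)/ln(56.8/6.0) = 0.57014/2.24778 = 0.2536
Extrapolate from 56.8 m to 82.8 m: V₃ = 19.1 × (82.8/56.8)^0.2536 = 19.1 × 1.1003 = 21.0160 m/s

21.0 m/s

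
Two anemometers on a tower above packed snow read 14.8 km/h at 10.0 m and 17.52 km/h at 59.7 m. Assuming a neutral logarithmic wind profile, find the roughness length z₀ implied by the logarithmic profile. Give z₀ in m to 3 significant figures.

z₀ ≈ 0.000599 m

Log law: V(z) ∝ ln(z/z₀). With r = V₁/V₂ = 14.8/17.52 = 0.84475,
r · ln(z₂/z₀) = ln(z₁/z₀) ⇒ ln z₀ = (ln z₁ − r·ln z₂)/(1 − r)
ln z₀ = (2.30259 − 0.84475×4.08933) / 0.15525 = -7.4194
z₀ = exp(-7.4194) = 0.0005995 m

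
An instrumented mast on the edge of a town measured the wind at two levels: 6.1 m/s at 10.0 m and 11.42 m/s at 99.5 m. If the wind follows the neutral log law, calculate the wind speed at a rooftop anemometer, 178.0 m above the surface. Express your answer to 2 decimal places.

12.77 m/s

Log law: V ∝ ln(z/z₀). From the pair, with r = V₁/V₂ = 0.53415,
ln z₀ = (ln z₁ − r·ln z₂)/(1 − r) = (2.3026 − 0.53415×4.6002)/0.46585 = -0.3318 → z₀ = 0.7176 m
V₃ = V₁ · ln(z₃/z₀)/ln(z₁/z₀) = 6.1 × 5.5136/2.6344 = 12.7667 m/s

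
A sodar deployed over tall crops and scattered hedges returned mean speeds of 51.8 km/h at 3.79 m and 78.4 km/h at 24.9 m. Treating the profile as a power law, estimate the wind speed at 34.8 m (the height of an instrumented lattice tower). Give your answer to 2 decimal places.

First find α: α = ln(V₂/V₁)/ln(z₂/z₁) = ln(78.4/51.8)/ln(24.9/3.79) = 0.41443/1.88250 = 0.2202
Extrapolate from 24.9 m to 34.8 m: V₃ = 78.4 × (34.8/24.9)^0.2202 = 78.4 × 1.0765 = 84.3959 km/h

84.40 km/h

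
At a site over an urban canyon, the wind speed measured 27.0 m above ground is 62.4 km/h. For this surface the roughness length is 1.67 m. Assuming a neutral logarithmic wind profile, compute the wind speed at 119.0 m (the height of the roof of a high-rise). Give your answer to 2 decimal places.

95.66 km/h

Log law: V(z) ∝ ln(z/z₀), so V₂/V₁ = ln(z₂/z₀) / ln(z₁/z₀).
ln(119.0/1.67) = 4.2663, ln(27.0/1.67) = 2.7830
V₂ = 62.4 × 4.2663/2.7830 = 62.4 × 1.5330 = 95.6579 km/h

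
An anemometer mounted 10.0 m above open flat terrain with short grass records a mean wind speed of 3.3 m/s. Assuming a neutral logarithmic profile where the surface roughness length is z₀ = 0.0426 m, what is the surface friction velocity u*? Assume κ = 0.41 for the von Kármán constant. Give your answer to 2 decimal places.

u* ≈ 0.25 m/s

Log law: V(z) = (u*/κ) · ln(z/z₀) ⇒ u* = κ · V / ln(z/z₀)
u* = 0.41 × 3.3 / ln(10.0/0.0426) = 0.41 × 3.3 / 5.4585
   = 1.3530 / 5.4585 = 0.2479 m/s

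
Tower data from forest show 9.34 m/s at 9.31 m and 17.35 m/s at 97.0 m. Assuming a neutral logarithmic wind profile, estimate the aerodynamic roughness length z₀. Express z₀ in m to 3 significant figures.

z₀ ≈ 0.606 m

Log law: V(z) ∝ ln(z/z₀). With r = V₁/V₂ = 9.34/17.35 = 0.53833,
r · ln(z₂/z₀) = ln(z₁/z₀) ⇒ ln z₀ = (ln z₁ − r·ln z₂)/(1 − r)
ln z₀ = (2.23109 − 0.53833×4.57471) / 0.46167 = -0.5017
z₀ = exp(-0.5017) = 0.6055 m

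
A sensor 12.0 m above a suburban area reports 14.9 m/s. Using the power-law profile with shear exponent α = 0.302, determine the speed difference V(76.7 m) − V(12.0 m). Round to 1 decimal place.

Power law: V₂ = V₁ · (z₂/z₁)^α = 14.9 × (6.3917)^0.302 = 26.0905 m/s
ΔV = 26.0905 − 14.9 = 11.1905 m/s

11.2 m/s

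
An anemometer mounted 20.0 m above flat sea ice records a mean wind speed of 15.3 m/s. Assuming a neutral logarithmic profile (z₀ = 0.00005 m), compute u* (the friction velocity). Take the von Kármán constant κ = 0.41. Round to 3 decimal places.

u* ≈ 0.486 m/s

Log law: V(z) = (u*/κ) · ln(z/z₀) ⇒ u* = κ · V / ln(z/z₀)
u* = 0.41 × 15.3 / ln(20.0/0.00005) = 0.41 × 15.3 / 12.8992
   = 6.2730 / 12.8992 = 0.4863 m/s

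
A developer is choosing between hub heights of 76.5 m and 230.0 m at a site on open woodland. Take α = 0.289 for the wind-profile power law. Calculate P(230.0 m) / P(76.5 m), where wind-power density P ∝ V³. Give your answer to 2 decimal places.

2.60

Speed ratio: V_B/V_A = (z_B/z_A)^α = (230.0/76.5)^0.289 = (3.0065)^0.289 = 1.37455
Power-density ratio: P_B/P_A = (V_B/V_A)³ = (1.37455)³ = 2.59707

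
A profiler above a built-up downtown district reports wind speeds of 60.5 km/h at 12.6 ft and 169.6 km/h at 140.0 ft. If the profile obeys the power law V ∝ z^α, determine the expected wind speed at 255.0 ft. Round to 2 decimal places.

First find α: α = ln(V₂/V₁)/ln(z₂/z₁) = ln(169.6/60.5)/ln(140.0/12.6) = 1.03080/2.40795 = 0.4281
Extrapolate from 140.0 ft to 255.0 ft: V₃ = 169.6 × (255.0/140.0)^0.4281 = 169.6 × 1.2926 = 219.2319 km/h

219.23 km/h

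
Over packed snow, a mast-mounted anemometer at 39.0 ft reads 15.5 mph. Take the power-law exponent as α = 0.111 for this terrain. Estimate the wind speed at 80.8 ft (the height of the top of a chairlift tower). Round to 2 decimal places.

16.81 mph

Power-law profile: V₂ = V₁ · (z₂/z₁)^α
V₂ = 15.5 × (80.8/39.0)^0.111 = 15.5 × (2.0718)^0.111
    = 15.5 × 1.0842 = 16.8053 mph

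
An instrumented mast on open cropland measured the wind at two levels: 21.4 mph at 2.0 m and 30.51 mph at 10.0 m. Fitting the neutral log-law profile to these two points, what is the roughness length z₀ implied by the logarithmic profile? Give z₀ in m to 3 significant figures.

Log law: V(z) ∝ ln(z/z₀). With r = V₁/V₂ = 21.4/30.51 = 0.70141,
r · ln(z₂/z₀) = ln(z₁/z₀) ⇒ ln z₀ = (ln z₁ − r·ln z₂)/(1 − r)
ln z₀ = (0.69315 − 0.70141×2.30259) / 0.29859 = -3.0875
z₀ = exp(-3.0875) = 0.04561 m

z₀ ≈ 0.0456 m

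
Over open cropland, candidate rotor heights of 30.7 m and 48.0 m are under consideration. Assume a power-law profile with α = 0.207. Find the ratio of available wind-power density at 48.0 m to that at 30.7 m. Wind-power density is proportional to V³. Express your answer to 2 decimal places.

Speed ratio: V_B/V_A = (z_B/z_A)^α = (48.0/30.7)^0.207 = (1.5635)^0.207 = 1.09693
Power-density ratio: P_B/P_A = (V_B/V_A)³ = (1.09693)³ = 1.31989

1.32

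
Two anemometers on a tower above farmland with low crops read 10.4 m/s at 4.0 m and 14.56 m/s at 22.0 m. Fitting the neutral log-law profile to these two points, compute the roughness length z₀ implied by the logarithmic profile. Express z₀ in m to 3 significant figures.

Log law: V(z) ∝ ln(z/z₀). With r = V₁/V₂ = 10.4/14.56 = 0.71429,
r · ln(z₂/z₀) = ln(z₁/z₀) ⇒ ln z₀ = (ln z₁ − r·ln z₂)/(1 − r)
ln z₀ = (1.38629 − 0.71429×3.09104) / 0.28571 = -2.8756
z₀ = exp(-2.8756) = 0.05638 m

z₀ ≈ 0.0564 m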